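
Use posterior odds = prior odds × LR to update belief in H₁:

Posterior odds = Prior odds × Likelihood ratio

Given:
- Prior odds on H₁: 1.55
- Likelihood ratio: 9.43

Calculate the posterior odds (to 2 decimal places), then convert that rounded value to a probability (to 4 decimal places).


Step 1: Calculate posterior odds
Posterior odds = Prior odds × LR
               = 1.55 × 9.43
               = 14.62

Step 2: Convert to probability
P(H₁|E) = Posterior odds / (1 + Posterior odds)
       = 14.62 / (1 + 14.62)
       = 14.62 / 15.62
       = 0.9360

The evidence increased P(H₁) from 0.6078 to 0.9360.


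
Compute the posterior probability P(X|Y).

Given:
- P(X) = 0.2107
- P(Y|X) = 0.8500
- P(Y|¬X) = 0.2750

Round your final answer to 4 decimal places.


Bayes' theorem: P(X|Y) = P(Y|X) × P(X) / P(Y)

Step 1: Calculate P(Y) using law of total probability
P(Y) = P(Y|X)P(X) + P(Y|¬X)P(¬X)
     = 0.8500 × 0.2107 + 0.2750 × 0.7893
     = 0.17909500 + 0.21705750
     = 0.39615250

Step 2: Apply Bayes' theorem
P(X|Y) = P(Y|X) × P(X) / P(Y)
       = 0.17909500 / 0.39615250
       = 0.4521


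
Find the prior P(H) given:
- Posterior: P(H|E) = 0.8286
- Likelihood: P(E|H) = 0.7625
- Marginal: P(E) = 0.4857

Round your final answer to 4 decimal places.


From Bayes' theorem: P(H|E) = P(E|H) × P(H) / P(E)

Rearranging for P(H):
P(H) = P(H|E) × P(E) / P(E|H)
     = 0.8286 × 0.4857 / 0.7625
     = 0.40245102 / 0.7625
     = 0.5278


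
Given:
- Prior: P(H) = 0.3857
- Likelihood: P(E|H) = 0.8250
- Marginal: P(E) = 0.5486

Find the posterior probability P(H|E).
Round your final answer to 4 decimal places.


Using Bayes' theorem:

P(H|E) = P(E|H) × P(H) / P(E)
       = 0.8250 × 0.3857 / 0.5486
       = 0.31820250 / 0.5486
       = 0.5800

The evidence strengthens our belief in H.
Prior: 0.3857 → Posterior: 0.5800


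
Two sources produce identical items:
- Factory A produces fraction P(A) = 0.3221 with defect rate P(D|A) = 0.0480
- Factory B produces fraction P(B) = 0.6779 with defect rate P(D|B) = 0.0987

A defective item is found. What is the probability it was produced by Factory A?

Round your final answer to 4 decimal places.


Let A = from Factory A, D = defective

Given:
- P(A) = 0.3221, P(B) = 0.6779
- P(D|A) = 0.0480, P(D|B) = 0.0987

Step 1: Find P(D)
P(D) = P(D|A)P(A) + P(D|B)P(B)
     = 0.0480 × 0.3221 + 0.0987 × 0.6779
     = 0.01546080 + 0.06690873
     = 0.08236953

Step 2: Apply Bayes' theorem
P(A|D) = P(D|A)P(A) / P(D)
       = 0.01546080 / 0.08236953
       = 0.1877


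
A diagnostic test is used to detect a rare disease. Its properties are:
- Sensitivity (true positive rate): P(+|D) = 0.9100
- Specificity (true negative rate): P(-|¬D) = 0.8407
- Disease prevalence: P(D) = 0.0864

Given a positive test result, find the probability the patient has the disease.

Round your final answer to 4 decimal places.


Let D = has disease, + = positive test

Given:
- P(D) = 0.0864 (prevalence)
- P(+|D) = 0.9100 (sensitivity)
- P(-|¬D) = 0.8407 (specificity)
- P(+|¬D) = 0.1593 (false positive rate = 1 - specificity)

Step 1: Find P(+)
P(+) = P(+|D)P(D) + P(+|¬D)P(¬D)
     = 0.9100 × 0.0864 + 0.1593 × 0.9136
     = 0.07862400 + 0.14553648
     = 0.22416048

Step 2: Apply Bayes' theorem for P(D|+)
P(D|+) = P(+|D)P(D) / P(+)
       = 0.07862400 / 0.22416048
       = 0.3507


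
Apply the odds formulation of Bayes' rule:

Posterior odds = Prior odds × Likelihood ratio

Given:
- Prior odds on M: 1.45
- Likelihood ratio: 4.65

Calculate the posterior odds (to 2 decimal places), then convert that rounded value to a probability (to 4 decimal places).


Step 1: Calculate posterior odds
Posterior odds = Prior odds × LR
               = 1.45 × 4.65
               = 6.74

Step 2: Convert to probability
P(M|E) = Posterior odds / (1 + Posterior odds)
       = 6.74 / (1 + 6.74)
       = 6.74 / 7.74
       = 0.8708

The evidence increased P(M) from 0.5918 to 0.8708.


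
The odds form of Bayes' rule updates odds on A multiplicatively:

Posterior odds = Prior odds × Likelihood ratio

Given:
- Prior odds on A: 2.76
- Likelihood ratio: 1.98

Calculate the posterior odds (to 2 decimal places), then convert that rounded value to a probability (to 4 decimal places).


Step 1: Calculate posterior odds
Posterior odds = Prior odds × LR
               = 2.76 × 1.98
               = 5.46

Step 2: Convert to probability
P(A|E) = Posterior odds / (1 + Posterior odds)
       = 5.46 / (1 + 5.46)
       = 5.46 / 6.46
       = 0.8452

The evidence increased P(A) from 0.7340 to 0.8452.


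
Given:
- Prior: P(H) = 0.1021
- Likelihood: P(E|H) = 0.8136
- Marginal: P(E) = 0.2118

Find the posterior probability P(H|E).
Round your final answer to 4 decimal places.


Using Bayes' theorem:

P(H|E) = P(E|H) × P(H) / P(E)
       = 0.8136 × 0.1021 / 0.2118
       = 0.08306856 / 0.2118
       = 0.3922

The evidence strengthens our belief in H.
Prior: 0.1021 → Posterior: 0.3922


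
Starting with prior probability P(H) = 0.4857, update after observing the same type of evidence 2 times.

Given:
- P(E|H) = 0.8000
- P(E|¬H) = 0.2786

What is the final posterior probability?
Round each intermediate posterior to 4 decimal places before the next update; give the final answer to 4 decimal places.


Sequential Bayesian updating:

Initial prior: P(H) = 0.4857

Update 1:
  P(E) = 0.8000 × 0.4857 + 0.2786 × 0.5143 = 0.38856000 + 0.14328398 = 0.53184398
  P(H|E) = 0.38856000 / 0.53184398 = 0.7306

Update 2:
  P(E) = 0.8000 × 0.7306 + 0.2786 × 0.2694 = 0.58448000 + 0.07505484 = 0.65953484
  P(H|E) = 0.58448000 / 0.65953484 = 0.8862

Final posterior: 0.8862


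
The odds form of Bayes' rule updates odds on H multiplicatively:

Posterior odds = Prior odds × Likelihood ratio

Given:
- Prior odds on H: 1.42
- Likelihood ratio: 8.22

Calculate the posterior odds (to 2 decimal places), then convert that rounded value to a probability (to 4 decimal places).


Step 1: Calculate posterior odds
Posterior odds = Prior odds × LR
               = 1.42 × 8.22
               = 11.67

Step 2: Convert to probability
P(H|E) = Posterior odds / (1 + Posterior odds)
       = 11.67 / (1 + 11.67)
       = 11.67 / 12.67
       = 0.9211

The evidence increased P(H) from 0.5868 to 0.9211.


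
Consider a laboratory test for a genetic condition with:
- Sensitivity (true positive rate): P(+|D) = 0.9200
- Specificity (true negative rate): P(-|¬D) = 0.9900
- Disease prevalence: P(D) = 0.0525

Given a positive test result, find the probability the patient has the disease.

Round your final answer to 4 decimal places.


Let D = has disease, + = positive test

Given:
- P(D) = 0.0525 (prevalence)
- P(+|D) = 0.9200 (sensitivity)
- P(-|¬D) = 0.9900 (specificity)
- P(+|¬D) = 0.0100 (false positive rate = 1 - specificity)

Step 1: Find P(+)
P(+) = P(+|D)P(D) + P(+|¬D)P(¬D)
     = 0.9200 × 0.0525 + 0.0100 × 0.9475
     = 0.04830000 + 0.00947500
     = 0.05777500

Step 2: Apply Bayes' theorem for P(D|+)
P(D|+) = P(+|D)P(D) / P(+)
       = 0.04830000 / 0.05777500
       = 0.8360


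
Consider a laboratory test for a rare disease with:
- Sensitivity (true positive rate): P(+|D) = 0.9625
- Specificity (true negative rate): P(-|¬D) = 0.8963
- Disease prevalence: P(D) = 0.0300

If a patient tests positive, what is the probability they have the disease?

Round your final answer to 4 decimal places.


Let D = has disease, + = positive test

Given:
- P(D) = 0.0300 (prevalence)
- P(+|D) = 0.9625 (sensitivity)
- P(-|¬D) = 0.8963 (specificity)
- P(+|¬D) = 0.1037 (false positive rate = 1 - specificity)

Step 1: Find P(+)
P(+) = P(+|D)P(D) + P(+|¬D)P(¬D)
     = 0.9625 × 0.0300 + 0.1037 × 0.9700
     = 0.02887500 + 0.10058900
     = 0.12946400

Step 2: Apply Bayes' theorem for P(D|+)
P(D|+) = P(+|D)P(D) / P(+)
       = 0.02887500 / 0.12946400
       = 0.2230


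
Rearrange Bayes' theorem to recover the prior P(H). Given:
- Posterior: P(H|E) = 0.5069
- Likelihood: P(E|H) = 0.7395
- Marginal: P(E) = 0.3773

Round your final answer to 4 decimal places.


From Bayes' theorem: P(H|E) = P(E|H) × P(H) / P(E)

Rearranging for P(H):
P(H) = P(H|E) × P(E) / P(E|H)
     = 0.5069 × 0.3773 / 0.7395
     = 0.19125337 / 0.7395
     = 0.2586


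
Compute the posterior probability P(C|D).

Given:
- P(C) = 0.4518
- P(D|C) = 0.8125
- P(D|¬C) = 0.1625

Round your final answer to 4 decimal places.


Bayes' theorem: P(C|D) = P(D|C) × P(C) / P(D)

Step 1: Calculate P(D) using law of total probability
P(D) = P(D|C)P(C) + P(D|¬C)P(¬C)
     = 0.8125 × 0.4518 + 0.1625 × 0.5482
     = 0.36708750 + 0.08908250
     = 0.45617000

Step 2: Apply Bayes' theorem
P(C|D) = P(D|C) × P(C) / P(D)
       = 0.36708750 / 0.45617000
       = 0.8047


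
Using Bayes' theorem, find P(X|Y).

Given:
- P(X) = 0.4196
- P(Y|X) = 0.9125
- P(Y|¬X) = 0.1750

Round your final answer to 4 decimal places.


Bayes' theorem: P(X|Y) = P(Y|X) × P(X) / P(Y)

Step 1: Calculate P(Y) using law of total probability
P(Y) = P(Y|X)P(X) + P(Y|¬X)P(¬X)
     = 0.9125 × 0.4196 + 0.1750 × 0.5804
     = 0.38288500 + 0.10157000
     = 0.48445500

Step 2: Apply Bayes' theorem
P(X|Y) = P(Y|X) × P(X) / P(Y)
       = 0.38288500 / 0.48445500
       = 0.7903


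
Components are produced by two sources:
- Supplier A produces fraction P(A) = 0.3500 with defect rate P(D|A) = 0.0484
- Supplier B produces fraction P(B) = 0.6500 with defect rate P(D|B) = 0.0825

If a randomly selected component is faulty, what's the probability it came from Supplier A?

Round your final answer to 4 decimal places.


Let A = from Supplier A, D = faulty

Given:
- P(A) = 0.3500, P(B) = 0.6500
- P(D|A) = 0.0484, P(D|B) = 0.0825

Step 1: Find P(D)
P(D) = P(D|A)P(A) + P(D|B)P(B)
     = 0.0484 × 0.3500 + 0.0825 × 0.6500
     = 0.01694000 + 0.05362500
     = 0.07056500

Step 2: Apply Bayes' theorem
P(A|D) = P(D|A)P(A) / P(D)
       = 0.01694000 / 0.07056500
       = 0.2401


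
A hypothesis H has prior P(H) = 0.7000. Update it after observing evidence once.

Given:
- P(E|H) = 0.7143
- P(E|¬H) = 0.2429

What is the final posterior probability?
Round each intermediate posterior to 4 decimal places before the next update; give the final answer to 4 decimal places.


Sequential Bayesian updating:

Initial prior: P(H) = 0.7000

Update 1:
  P(E) = 0.7143 × 0.7000 + 0.2429 × 0.3000 = 0.50001000 + 0.07287000 = 0.57288000
  P(H|E) = 0.50001000 / 0.57288000 = 0.8728

Final posterior: 0.8728


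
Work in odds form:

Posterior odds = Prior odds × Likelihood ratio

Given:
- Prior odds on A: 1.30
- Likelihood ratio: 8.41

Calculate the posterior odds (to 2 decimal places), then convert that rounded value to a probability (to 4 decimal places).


Step 1: Calculate posterior odds
Posterior odds = Prior odds × LR
               = 1.30 × 8.41
               = 10.93

Step 2: Convert to probability
P(A|E) = Posterior odds / (1 + Posterior odds)
       = 10.93 / (1 + 10.93)
       = 10.93 / 11.93
       = 0.9162

The evidence increased P(A) from 0.5652 to 0.9162.


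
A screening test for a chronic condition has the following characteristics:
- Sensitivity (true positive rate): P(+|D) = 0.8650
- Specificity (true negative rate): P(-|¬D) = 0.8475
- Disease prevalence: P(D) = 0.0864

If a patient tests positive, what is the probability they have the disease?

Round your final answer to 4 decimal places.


Let D = has disease, + = positive test

Given:
- P(D) = 0.0864 (prevalence)
- P(+|D) = 0.8650 (sensitivity)
- P(-|¬D) = 0.8475 (specificity)
- P(+|¬D) = 0.1525 (false positive rate = 1 - specificity)

Step 1: Find P(+)
P(+) = P(+|D)P(D) + P(+|¬D)P(¬D)
     = 0.8650 × 0.0864 + 0.1525 × 0.9136
     = 0.07473600 + 0.13932400
     = 0.21406000

Step 2: Apply Bayes' theorem for P(D|+)
P(D|+) = P(+|D)P(D) / P(+)
       = 0.07473600 / 0.21406000
       = 0.3491


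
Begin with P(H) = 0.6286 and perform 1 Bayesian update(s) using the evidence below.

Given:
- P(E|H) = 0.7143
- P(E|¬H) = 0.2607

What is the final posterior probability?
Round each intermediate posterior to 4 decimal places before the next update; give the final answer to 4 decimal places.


Sequential Bayesian updating:

Initial prior: P(H) = 0.6286

Update 1:
  P(E) = 0.7143 × 0.6286 + 0.2607 × 0.3714 = 0.44900898 + 0.09682398 = 0.54583296
  P(H|E) = 0.44900898 / 0.54583296 = 0.8226

Final posterior: 0.8226


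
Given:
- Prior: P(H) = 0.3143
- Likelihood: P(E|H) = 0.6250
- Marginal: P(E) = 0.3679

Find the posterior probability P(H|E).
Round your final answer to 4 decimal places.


Using Bayes' theorem:

P(H|E) = P(E|H) × P(H) / P(E)
       = 0.6250 × 0.3143 / 0.3679
       = 0.19643750 / 0.3679
       = 0.5339

The evidence strengthens our belief in H.
Prior: 0.3143 → Posterior: 0.5339


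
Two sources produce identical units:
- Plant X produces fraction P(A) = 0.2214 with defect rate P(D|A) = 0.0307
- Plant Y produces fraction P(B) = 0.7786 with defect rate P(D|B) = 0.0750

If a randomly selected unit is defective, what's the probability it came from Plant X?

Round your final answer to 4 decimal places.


Let A = from Plant X, D = defective

Given:
- P(A) = 0.2214, P(B) = 0.7786
- P(D|A) = 0.0307, P(D|B) = 0.0750

Step 1: Find P(D)
P(D) = P(D|A)P(A) + P(D|B)P(B)
     = 0.0307 × 0.2214 + 0.0750 × 0.7786
     = 0.00679698 + 0.05839500
     = 0.06519198

Step 2: Apply Bayes' theorem
P(A|D) = P(D|A)P(A) / P(D)
       = 0.00679698 / 0.06519198
       = 0.1043


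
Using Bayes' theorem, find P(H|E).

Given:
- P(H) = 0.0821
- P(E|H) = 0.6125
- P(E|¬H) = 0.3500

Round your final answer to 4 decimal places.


Bayes' theorem: P(H|E) = P(E|H) × P(H) / P(E)

Step 1: Calculate P(E) using law of total probability
P(E) = P(E|H)P(H) + P(E|¬H)P(¬H)
     = 0.6125 × 0.0821 + 0.3500 × 0.9179
     = 0.05028625 + 0.32126500
     = 0.37155125

Step 2: Apply Bayes' theorem
P(H|E) = P(E|H) × P(H) / P(E)
       = 0.05028625 / 0.37155125
       = 0.1353


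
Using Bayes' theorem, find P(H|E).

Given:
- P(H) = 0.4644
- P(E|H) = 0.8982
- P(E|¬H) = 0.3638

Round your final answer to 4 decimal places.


Bayes' theorem: P(H|E) = P(E|H) × P(H) / P(E)

Step 1: Calculate P(E) using law of total probability
P(E) = P(E|H)P(H) + P(E|¬H)P(¬H)
     = 0.8982 × 0.4644 + 0.3638 × 0.5356
     = 0.41712408 + 0.19485128
     = 0.61197536

Step 2: Apply Bayes' theorem
P(H|E) = P(E|H) × P(H) / P(E)
       = 0.41712408 / 0.61197536
       = 0.6816


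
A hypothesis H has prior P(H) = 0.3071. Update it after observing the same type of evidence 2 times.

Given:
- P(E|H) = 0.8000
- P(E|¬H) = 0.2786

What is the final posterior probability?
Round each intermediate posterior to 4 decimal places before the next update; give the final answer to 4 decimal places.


Sequential Bayesian updating:

Initial prior: P(H) = 0.3071

Update 1:
  P(E) = 0.8000 × 0.3071 + 0.2786 × 0.6929 = 0.24568000 + 0.19304194 = 0.43872194
  P(H|E) = 0.24568000 / 0.43872194 = 0.5600

Update 2:
  P(E) = 0.8000 × 0.5600 + 0.2786 × 0.4400 = 0.44800000 + 0.12258400 = 0.57058400
  P(H|E) = 0.44800000 / 0.57058400 = 0.7852

Final posterior: 0.7852


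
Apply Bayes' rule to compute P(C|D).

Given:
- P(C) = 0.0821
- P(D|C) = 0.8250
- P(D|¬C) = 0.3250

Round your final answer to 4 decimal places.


Bayes' theorem: P(C|D) = P(D|C) × P(C) / P(D)

Step 1: Calculate P(D) using law of total probability
P(D) = P(D|C)P(C) + P(D|¬C)P(¬C)
     = 0.8250 × 0.0821 + 0.3250 × 0.9179
     = 0.06773250 + 0.29831750
     = 0.36605000

Step 2: Apply Bayes' theorem
P(C|D) = P(D|C) × P(C) / P(D)
       = 0.06773250 / 0.36605000
       = 0.1850


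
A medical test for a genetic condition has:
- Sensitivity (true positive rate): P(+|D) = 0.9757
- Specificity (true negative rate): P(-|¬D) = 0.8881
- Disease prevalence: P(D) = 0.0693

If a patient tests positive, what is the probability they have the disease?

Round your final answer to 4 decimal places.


Let D = has disease, + = positive test

Given:
- P(D) = 0.0693 (prevalence)
- P(+|D) = 0.9757 (sensitivity)
- P(-|¬D) = 0.8881 (specificity)
- P(+|¬D) = 0.1119 (false positive rate = 1 - specificity)

Step 1: Find P(+)
P(+) = P(+|D)P(D) + P(+|¬D)P(¬D)
     = 0.9757 × 0.0693 + 0.1119 × 0.9307
     = 0.06761601 + 0.10414533
     = 0.17176134

Step 2: Apply Bayes' theorem for P(D|+)
P(D|+) = P(+|D)P(D) / P(+)
       = 0.06761601 / 0.17176134
       = 0.3937


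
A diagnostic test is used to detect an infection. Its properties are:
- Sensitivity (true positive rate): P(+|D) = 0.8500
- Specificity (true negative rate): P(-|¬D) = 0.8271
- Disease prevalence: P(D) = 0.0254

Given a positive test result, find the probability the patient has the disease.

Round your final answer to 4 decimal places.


Let D = has disease, + = positive test

Given:
- P(D) = 0.0254 (prevalence)
- P(+|D) = 0.8500 (sensitivity)
- P(-|¬D) = 0.8271 (specificity)
- P(+|¬D) = 0.1729 (false positive rate = 1 - specificity)

Step 1: Find P(+)
P(+) = P(+|D)P(D) + P(+|¬D)P(¬D)
     = 0.8500 × 0.0254 + 0.1729 × 0.9746
     = 0.02159000 + 0.16850834
     = 0.19009834

Step 2: Apply Bayes' theorem for P(D|+)
P(D|+) = P(+|D)P(D) / P(+)
       = 0.02159000 / 0.19009834
       = 0.1136


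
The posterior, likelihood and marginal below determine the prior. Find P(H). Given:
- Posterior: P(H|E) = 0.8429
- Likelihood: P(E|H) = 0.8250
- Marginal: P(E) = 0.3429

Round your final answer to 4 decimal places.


From Bayes' theorem: P(H|E) = P(E|H) × P(H) / P(E)

Rearranging for P(H):
P(H) = P(H|E) × P(E) / P(E|H)
     = 0.8429 × 0.3429 / 0.8250
     = 0.28903041 / 0.8250
     = 0.3503


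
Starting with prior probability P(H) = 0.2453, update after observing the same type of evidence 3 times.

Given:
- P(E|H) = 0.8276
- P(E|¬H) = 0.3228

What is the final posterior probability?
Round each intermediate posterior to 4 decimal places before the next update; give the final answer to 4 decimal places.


Sequential Bayesian updating:

Initial prior: P(H) = 0.2453

Update 1:
  P(E) = 0.8276 × 0.2453 + 0.3228 × 0.7547 = 0.20301028 + 0.24361716 = 0.44662744
  P(H|E) = 0.20301028 / 0.44662744 = 0.4545

Update 2:
  P(E) = 0.8276 × 0.4545 + 0.3228 × 0.5455 = 0.37614420 + 0.17608740 = 0.55223160
  P(H|E) = 0.37614420 / 0.55223160 = 0.6811

Update 3:
  P(E) = 0.8276 × 0.6811 + 0.3228 × 0.3189 = 0.56367836 + 0.10294092 = 0.66661928
  P(H|E) = 0.56367836 / 0.66661928 = 0.8456

Final posterior: 0.8456


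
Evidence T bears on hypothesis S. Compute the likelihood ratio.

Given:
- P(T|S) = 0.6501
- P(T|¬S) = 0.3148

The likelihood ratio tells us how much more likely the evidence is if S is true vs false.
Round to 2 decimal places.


Likelihood Ratio (LR) = P(T|S) / P(T|¬S)

LR = 0.6501 / 0.3148
   = 2.07

The evidence is 2.07 times more likely if S is true than if S is false.
Since LR > 1, the evidence supports S over ¬S.


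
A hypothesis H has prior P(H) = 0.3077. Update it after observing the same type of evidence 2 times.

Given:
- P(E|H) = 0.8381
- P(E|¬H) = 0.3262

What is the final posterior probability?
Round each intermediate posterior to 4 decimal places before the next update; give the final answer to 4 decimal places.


Sequential Bayesian updating:

Initial prior: P(H) = 0.3077

Update 1:
  P(E) = 0.8381 × 0.3077 + 0.3262 × 0.6923 = 0.25788337 + 0.22582826 = 0.48371163
  P(H|E) = 0.25788337 / 0.48371163 = 0.5331

Update 2:
  P(E) = 0.8381 × 0.5331 + 0.3262 × 0.4669 = 0.44679111 + 0.15230278 = 0.59909389
  P(H|E) = 0.44679111 / 0.59909389 = 0.7458

Final posterior: 0.7458


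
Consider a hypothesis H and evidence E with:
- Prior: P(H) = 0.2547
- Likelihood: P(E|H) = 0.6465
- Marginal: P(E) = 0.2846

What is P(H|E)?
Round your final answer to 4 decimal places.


Using Bayes' theorem:

P(H|E) = P(E|H) × P(H) / P(E)
       = 0.6465 × 0.2547 / 0.2846
       = 0.16466355 / 0.2846
       = 0.5786

The evidence strengthens our belief in H.
Prior: 0.2547 → Posterior: 0.5786


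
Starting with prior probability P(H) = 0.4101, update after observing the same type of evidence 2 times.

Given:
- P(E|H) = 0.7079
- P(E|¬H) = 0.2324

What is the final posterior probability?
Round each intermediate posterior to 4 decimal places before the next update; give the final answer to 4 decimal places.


Sequential Bayesian updating:

Initial prior: P(H) = 0.4101

Update 1:
  P(E) = 0.7079 × 0.4101 + 0.2324 × 0.5899 = 0.29030979 + 0.13709276 = 0.42740255
  P(H|E) = 0.29030979 / 0.42740255 = 0.6792

Update 2:
  P(E) = 0.7079 × 0.6792 + 0.2324 × 0.3208 = 0.48080568 + 0.07455392 = 0.55535960
  P(H|E) = 0.48080568 / 0.55535960 = 0.8658

Final posterior: 0.8658


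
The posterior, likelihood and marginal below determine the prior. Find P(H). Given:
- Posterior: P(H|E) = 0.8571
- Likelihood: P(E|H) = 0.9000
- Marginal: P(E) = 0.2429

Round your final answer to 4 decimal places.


From Bayes' theorem: P(H|E) = P(E|H) × P(H) / P(E)

Rearranging for P(H):
P(H) = P(H|E) × P(E) / P(E|H)
     = 0.8571 × 0.2429 / 0.9000
     = 0.20818959 / 0.9000
     = 0.2313


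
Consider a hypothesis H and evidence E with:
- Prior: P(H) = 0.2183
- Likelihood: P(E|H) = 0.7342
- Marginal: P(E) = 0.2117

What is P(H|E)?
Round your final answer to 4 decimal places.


Using Bayes' theorem:

P(H|E) = P(E|H) × P(H) / P(E)
       = 0.7342 × 0.2183 / 0.2117
       = 0.16027586 / 0.2117
       = 0.7571

The evidence strengthens our belief in H.
Prior: 0.2183 → Posterior: 0.7571


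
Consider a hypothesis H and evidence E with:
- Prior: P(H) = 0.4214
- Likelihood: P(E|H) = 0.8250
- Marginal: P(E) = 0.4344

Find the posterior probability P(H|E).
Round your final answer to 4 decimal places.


Using Bayes' theorem:

P(H|E) = P(E|H) × P(H) / P(E)
       = 0.8250 × 0.4214 / 0.4344
       = 0.34765500 / 0.4344
       = 0.8003

The evidence strengthens our belief in H.
Prior: 0.4214 → Posterior: 0.8003


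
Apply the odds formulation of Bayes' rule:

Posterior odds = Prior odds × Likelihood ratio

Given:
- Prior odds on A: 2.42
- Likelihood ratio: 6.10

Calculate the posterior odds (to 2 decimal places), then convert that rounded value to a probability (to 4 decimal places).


Step 1: Calculate posterior odds
Posterior odds = Prior odds × LR
               = 2.42 × 6.10
               = 14.76

Step 2: Convert to probability
P(A|E) = Posterior odds / (1 + Posterior odds)
       = 14.76 / (1 + 14.76)
       = 14.76 / 15.76
       = 0.9365

The evidence increased P(A) from 0.7076 to 0.9365.


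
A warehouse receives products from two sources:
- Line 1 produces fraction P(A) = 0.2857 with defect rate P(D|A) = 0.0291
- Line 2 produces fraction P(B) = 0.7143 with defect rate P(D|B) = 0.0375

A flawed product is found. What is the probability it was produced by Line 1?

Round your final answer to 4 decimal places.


Let A = from Line 1, D = flawed

Given:
- P(A) = 0.2857, P(B) = 0.7143
- P(D|A) = 0.0291, P(D|B) = 0.0375

Step 1: Find P(D)
P(D) = P(D|A)P(A) + P(D|B)P(B)
     = 0.0291 × 0.2857 + 0.0375 × 0.7143
     = 0.00831387 + 0.02678625
     = 0.03510012

Step 2: Apply Bayes' theorem
P(A|D) = P(D|A)P(A) / P(D)
       = 0.00831387 / 0.03510012
       = 0.2369


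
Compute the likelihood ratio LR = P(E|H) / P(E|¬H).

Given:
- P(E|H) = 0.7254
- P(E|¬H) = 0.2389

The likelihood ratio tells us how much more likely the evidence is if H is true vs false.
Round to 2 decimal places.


Likelihood Ratio (LR) = P(E|H) / P(E|¬H)

LR = 0.7254 / 0.2389
   = 3.04

The evidence is 3.04 times more likely if H is true than if H is false.
Since LR > 1, the evidence supports H over ¬H.


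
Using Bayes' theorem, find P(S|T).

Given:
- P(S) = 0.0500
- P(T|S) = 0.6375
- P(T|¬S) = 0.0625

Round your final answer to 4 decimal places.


Bayes' theorem: P(S|T) = P(T|S) × P(S) / P(T)

Step 1: Calculate P(T) using law of total probability
P(T) = P(T|S)P(S) + P(T|¬S)P(¬S)
     = 0.6375 × 0.0500 + 0.0625 × 0.9500
     = 0.03187500 + 0.05937500
     = 0.09125000

Step 2: Apply Bayes' theorem
P(S|T) = P(T|S) × P(S) / P(T)
       = 0.03187500 / 0.09125000
       = 0.3493


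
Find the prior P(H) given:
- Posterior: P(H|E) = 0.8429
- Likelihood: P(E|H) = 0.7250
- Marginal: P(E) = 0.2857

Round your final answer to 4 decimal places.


From Bayes' theorem: P(H|E) = P(E|H) × P(H) / P(E)

Rearranging for P(H):
P(H) = P(H|E) × P(E) / P(E|H)
     = 0.8429 × 0.2857 / 0.7250
     = 0.24081653 / 0.7250
     = 0.3322


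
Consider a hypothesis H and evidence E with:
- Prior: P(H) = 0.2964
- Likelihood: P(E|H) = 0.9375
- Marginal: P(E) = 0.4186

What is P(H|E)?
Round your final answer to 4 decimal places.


Using Bayes' theorem:

P(H|E) = P(E|H) × P(H) / P(E)
       = 0.9375 × 0.2964 / 0.4186
       = 0.27787500 / 0.4186
       = 0.6638

The evidence strengthens our belief in H.
Prior: 0.2964 → Posterior: 0.6638


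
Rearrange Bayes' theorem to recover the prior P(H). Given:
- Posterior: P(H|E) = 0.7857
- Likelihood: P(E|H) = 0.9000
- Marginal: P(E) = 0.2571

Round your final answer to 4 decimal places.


From Bayes' theorem: P(H|E) = P(E|H) × P(H) / P(E)

Rearranging for P(H):
P(H) = P(H|E) × P(E) / P(E|H)
     = 0.7857 × 0.2571 / 0.9000
     = 0.20200347 / 0.9000
     = 0.2244


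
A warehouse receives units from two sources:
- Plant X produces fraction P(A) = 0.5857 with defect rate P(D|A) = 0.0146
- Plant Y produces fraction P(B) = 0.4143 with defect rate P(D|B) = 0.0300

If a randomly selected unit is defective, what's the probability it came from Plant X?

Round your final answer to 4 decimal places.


Let A = from Plant X, D = defective

Given:
- P(A) = 0.5857, P(B) = 0.4143
- P(D|A) = 0.0146, P(D|B) = 0.0300

Step 1: Find P(D)
P(D) = P(D|A)P(A) + P(D|B)P(B)
     = 0.0146 × 0.5857 + 0.0300 × 0.4143
     = 0.00855122 + 0.01242900
     = 0.02098022

Step 2: Apply Bayes' theorem
P(A|D) = P(D|A)P(A) / P(D)
       = 0.00855122 / 0.02098022
       = 0.4076


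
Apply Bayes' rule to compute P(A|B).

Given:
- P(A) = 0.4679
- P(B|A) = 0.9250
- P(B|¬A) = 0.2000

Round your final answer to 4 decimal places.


Bayes' theorem: P(A|B) = P(B|A) × P(A) / P(B)

Step 1: Calculate P(B) using law of total probability
P(B) = P(B|A)P(A) + P(B|¬A)P(¬A)
     = 0.9250 × 0.4679 + 0.2000 × 0.5321
     = 0.43280750 + 0.10642000
     = 0.53922750

Step 2: Apply Bayes' theorem
P(A|B) = P(B|A) × P(A) / P(B)
       = 0.43280750 / 0.53922750
       = 0.8026


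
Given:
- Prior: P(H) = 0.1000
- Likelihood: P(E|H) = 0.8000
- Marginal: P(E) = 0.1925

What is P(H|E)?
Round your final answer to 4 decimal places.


Using Bayes' theorem:

P(H|E) = P(E|H) × P(H) / P(E)
       = 0.8000 × 0.1000 / 0.1925
       = 0.08000000 / 0.1925
       = 0.4156

The evidence strengthens our belief in H.
Prior: 0.1000 → Posterior: 0.4156


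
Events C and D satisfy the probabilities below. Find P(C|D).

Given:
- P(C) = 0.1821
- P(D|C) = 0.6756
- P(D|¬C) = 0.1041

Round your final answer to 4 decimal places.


Bayes' theorem: P(C|D) = P(D|C) × P(C) / P(D)

Step 1: Calculate P(D) using law of total probability
P(D) = P(D|C)P(C) + P(D|¬C)P(¬C)
     = 0.6756 × 0.1821 + 0.1041 × 0.8179
     = 0.12302676 + 0.08514339
     = 0.20817015

Step 2: Apply Bayes' theorem
P(C|D) = P(D|C) × P(C) / P(D)
       = 0.12302676 / 0.20817015
       = 0.5910


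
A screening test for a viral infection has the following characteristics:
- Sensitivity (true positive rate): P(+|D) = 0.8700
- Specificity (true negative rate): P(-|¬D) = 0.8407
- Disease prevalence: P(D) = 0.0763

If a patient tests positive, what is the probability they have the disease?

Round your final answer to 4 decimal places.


Let D = has disease, + = positive test

Given:
- P(D) = 0.0763 (prevalence)
- P(+|D) = 0.8700 (sensitivity)
- P(-|¬D) = 0.8407 (specificity)
- P(+|¬D) = 0.1593 (false positive rate = 1 - specificity)

Step 1: Find P(+)
P(+) = P(+|D)P(D) + P(+|¬D)P(¬D)
     = 0.8700 × 0.0763 + 0.1593 × 0.9237
     = 0.06638100 + 0.14714541
     = 0.21352641

Step 2: Apply Bayes' theorem for P(D|+)
P(D|+) = P(+|D)P(D) / P(+)
       = 0.06638100 / 0.21352641
       = 0.3109


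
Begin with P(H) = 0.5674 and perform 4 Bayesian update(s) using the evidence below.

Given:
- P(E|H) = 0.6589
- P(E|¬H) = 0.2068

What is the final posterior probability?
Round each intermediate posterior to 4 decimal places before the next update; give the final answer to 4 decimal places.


Sequential Bayesian updating:

Initial prior: P(H) = 0.5674

Update 1:
  P(E) = 0.6589 × 0.5674 + 0.2068 × 0.4326 = 0.37385986 + 0.08946168 = 0.46332154
  P(H|E) = 0.37385986 / 0.46332154 = 0.8069

Update 2:
  P(E) = 0.6589 × 0.8069 + 0.2068 × 0.1931 = 0.53166641 + 0.03993308 = 0.57159949
  P(H|E) = 0.53166641 / 0.57159949 = 0.9301

Update 3:
  P(E) = 0.6589 × 0.9301 + 0.2068 × 0.0699 = 0.61284289 + 0.01445532 = 0.62729821
  P(H|E) = 0.61284289 / 0.62729821 = 0.9770

Update 4:
  P(E) = 0.6589 × 0.9770 + 0.2068 × 0.0230 = 0.64374530 + 0.00475640 = 0.64850170
  P(H|E) = 0.64374530 / 0.64850170 = 0.9927

Final posterior: 0.9927


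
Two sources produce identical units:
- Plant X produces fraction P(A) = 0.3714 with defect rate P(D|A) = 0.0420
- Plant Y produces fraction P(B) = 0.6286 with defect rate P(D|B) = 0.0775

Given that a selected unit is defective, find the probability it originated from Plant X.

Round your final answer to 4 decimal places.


Let A = from Plant X, D = defective

Given:
- P(A) = 0.3714, P(B) = 0.6286
- P(D|A) = 0.0420, P(D|B) = 0.0775

Step 1: Find P(D)
P(D) = P(D|A)P(A) + P(D|B)P(B)
     = 0.0420 × 0.3714 + 0.0775 × 0.6286
     = 0.01559880 + 0.04871650
     = 0.06431530

Step 2: Apply Bayes' theorem
P(A|D) = P(D|A)P(A) / P(D)
       = 0.01559880 / 0.06431530
       = 0.2425


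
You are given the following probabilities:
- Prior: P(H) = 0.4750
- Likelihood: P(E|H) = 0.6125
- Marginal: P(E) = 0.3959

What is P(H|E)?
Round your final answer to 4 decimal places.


Using Bayes' theorem:

P(H|E) = P(E|H) × P(H) / P(E)
       = 0.6125 × 0.4750 / 0.3959
       = 0.29093750 / 0.3959
       = 0.7349

The evidence strengthens our belief in H.
Prior: 0.4750 → Posterior: 0.7349


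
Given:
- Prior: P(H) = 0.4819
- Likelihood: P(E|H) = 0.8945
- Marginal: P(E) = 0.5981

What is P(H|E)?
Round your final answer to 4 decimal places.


Using Bayes' theorem:

P(H|E) = P(E|H) × P(H) / P(E)
       = 0.8945 × 0.4819 / 0.5981
       = 0.43105955 / 0.5981
       = 0.7207

The evidence strengthens our belief in H.
Prior: 0.4819 → Posterior: 0.7207


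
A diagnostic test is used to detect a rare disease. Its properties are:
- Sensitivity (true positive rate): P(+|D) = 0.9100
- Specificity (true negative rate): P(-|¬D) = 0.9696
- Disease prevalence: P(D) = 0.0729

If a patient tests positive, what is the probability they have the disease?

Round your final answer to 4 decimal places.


Let D = has disease, + = positive test

Given:
- P(D) = 0.0729 (prevalence)
- P(+|D) = 0.9100 (sensitivity)
- P(-|¬D) = 0.9696 (specificity)
- P(+|¬D) = 0.0304 (false positive rate = 1 - specificity)

Step 1: Find P(+)
P(+) = P(+|D)P(D) + P(+|¬D)P(¬D)
     = 0.9100 × 0.0729 + 0.0304 × 0.9271
     = 0.06633900 + 0.02818384
     = 0.09452284

Step 2: Apply Bayes' theorem for P(D|+)
P(D|+) = P(+|D)P(D) / P(+)
       = 0.06633900 / 0.09452284
       = 0.7018


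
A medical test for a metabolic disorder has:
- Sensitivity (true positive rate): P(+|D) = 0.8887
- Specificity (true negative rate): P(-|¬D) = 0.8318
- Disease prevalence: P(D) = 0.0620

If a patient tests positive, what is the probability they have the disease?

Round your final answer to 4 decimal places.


Let D = has disease, + = positive test

Given:
- P(D) = 0.0620 (prevalence)
- P(+|D) = 0.8887 (sensitivity)
- P(-|¬D) = 0.8318 (specificity)
- P(+|¬D) = 0.1682 (false positive rate = 1 - specificity)

Step 1: Find P(+)
P(+) = P(+|D)P(D) + P(+|¬D)P(¬D)
     = 0.8887 × 0.0620 + 0.1682 × 0.9380
     = 0.05509940 + 0.15777160
     = 0.21287100

Step 2: Apply Bayes' theorem for P(D|+)
P(D|+) = P(+|D)P(D) / P(+)
       = 0.05509940 / 0.21287100
       = 0.2588


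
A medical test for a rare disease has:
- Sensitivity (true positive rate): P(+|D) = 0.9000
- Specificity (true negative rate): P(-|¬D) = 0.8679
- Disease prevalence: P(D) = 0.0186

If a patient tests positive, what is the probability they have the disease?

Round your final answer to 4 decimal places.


Let D = has disease, + = positive test

Given:
- P(D) = 0.0186 (prevalence)
- P(+|D) = 0.9000 (sensitivity)
- P(-|¬D) = 0.8679 (specificity)
- P(+|¬D) = 0.1321 (false positive rate = 1 - specificity)

Step 1: Find P(+)
P(+) = P(+|D)P(D) + P(+|¬D)P(¬D)
     = 0.9000 × 0.0186 + 0.1321 × 0.9814
     = 0.01674000 + 0.12964294
     = 0.14638294

Step 2: Apply Bayes' theorem for P(D|+)
P(D|+) = P(+|D)P(D) / P(+)
       = 0.01674000 / 0.14638294
       = 0.1144


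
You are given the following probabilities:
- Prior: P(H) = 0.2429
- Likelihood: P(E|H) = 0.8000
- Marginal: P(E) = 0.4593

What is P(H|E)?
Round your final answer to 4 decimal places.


Using Bayes' theorem:

P(H|E) = P(E|H) × P(H) / P(E)
       = 0.8000 × 0.2429 / 0.4593
       = 0.19432000 / 0.4593
       = 0.4231

The evidence strengthens our belief in H.
Prior: 0.2429 → Posterior: 0.4231


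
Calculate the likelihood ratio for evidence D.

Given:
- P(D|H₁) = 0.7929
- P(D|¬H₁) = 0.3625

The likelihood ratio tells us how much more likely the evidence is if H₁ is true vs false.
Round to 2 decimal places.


Likelihood Ratio (LR) = P(D|H₁) / P(D|¬H₁)

LR = 0.7929 / 0.3625
   = 2.19

The evidence is 2.19 times more likely if H₁ is true than if H₁ is false.
Because LR exceeds 1, D is evidence for H₁.


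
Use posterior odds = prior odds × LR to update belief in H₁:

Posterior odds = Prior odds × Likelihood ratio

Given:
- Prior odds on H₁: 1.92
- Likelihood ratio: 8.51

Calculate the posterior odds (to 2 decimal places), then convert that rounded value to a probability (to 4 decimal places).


Step 1: Calculate posterior odds
Posterior odds = Prior odds × LR
               = 1.92 × 8.51
               = 16.34

Step 2: Convert to probability
P(H₁|E) = Posterior odds / (1 + Posterior odds)
       = 16.34 / (1 + 16.34)
       = 16.34 / 17.34
       = 0.9423

The evidence increased P(H₁) from 0.6575 to 0.9423.


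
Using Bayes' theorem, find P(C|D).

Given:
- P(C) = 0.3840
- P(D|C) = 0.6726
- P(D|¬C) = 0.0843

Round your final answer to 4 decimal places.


Bayes' theorem: P(C|D) = P(D|C) × P(C) / P(D)

Step 1: Calculate P(D) using law of total probability
P(D) = P(D|C)P(C) + P(D|¬C)P(¬C)
     = 0.6726 × 0.3840 + 0.0843 × 0.6160
     = 0.25827840 + 0.05192880
     = 0.31020720

Step 2: Apply Bayes' theorem
P(C|D) = P(D|C) × P(C) / P(D)
       = 0.25827840 / 0.31020720
       = 0.8326


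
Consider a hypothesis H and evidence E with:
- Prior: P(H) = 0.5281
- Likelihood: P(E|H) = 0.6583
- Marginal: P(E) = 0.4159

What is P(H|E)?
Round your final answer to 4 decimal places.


Using Bayes' theorem:

P(H|E) = P(E|H) × P(H) / P(E)
       = 0.6583 × 0.5281 / 0.4159
       = 0.34764823 / 0.4159
       = 0.8359

The evidence strengthens our belief in H.
Prior: 0.5281 → Posterior: 0.8359


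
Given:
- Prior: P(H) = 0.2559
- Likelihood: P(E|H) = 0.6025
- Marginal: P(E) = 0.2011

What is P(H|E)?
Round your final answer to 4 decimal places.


Using Bayes' theorem:

P(H|E) = P(E|H) × P(H) / P(E)
       = 0.6025 × 0.2559 / 0.2011
       = 0.15417975 / 0.2011
       = 0.7667

The evidence strengthens our belief in H.
Prior: 0.2559 → Posterior: 0.7667


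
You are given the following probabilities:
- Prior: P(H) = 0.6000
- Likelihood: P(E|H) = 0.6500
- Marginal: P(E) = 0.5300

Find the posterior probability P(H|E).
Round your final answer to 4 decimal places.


Using Bayes' theorem:

P(H|E) = P(E|H) × P(H) / P(E)
       = 0.6500 × 0.6000 / 0.5300
       = 0.39000000 / 0.5300
       = 0.7358

The evidence strengthens our belief in H.
Prior: 0.6000 → Posterior: 0.7358


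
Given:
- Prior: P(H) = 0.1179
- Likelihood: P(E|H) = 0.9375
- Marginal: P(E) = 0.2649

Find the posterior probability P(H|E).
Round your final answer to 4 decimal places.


Using Bayes' theorem:

P(H|E) = P(E|H) × P(H) / P(E)
       = 0.9375 × 0.1179 / 0.2649
       = 0.11053125 / 0.2649
       = 0.4173

The evidence strengthens our belief in H.
Prior: 0.1179 → Posterior: 0.4173


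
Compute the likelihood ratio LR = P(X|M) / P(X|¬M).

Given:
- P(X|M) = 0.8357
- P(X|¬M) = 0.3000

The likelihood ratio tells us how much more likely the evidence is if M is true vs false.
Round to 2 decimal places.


Likelihood Ratio (LR) = P(X|M) / P(X|¬M)

LR = 0.8357 / 0.3000
   = 2.79

The evidence is 2.79 times more likely if M is true than if M is false.
LR > 1, so observing X raises the odds in favor of M.


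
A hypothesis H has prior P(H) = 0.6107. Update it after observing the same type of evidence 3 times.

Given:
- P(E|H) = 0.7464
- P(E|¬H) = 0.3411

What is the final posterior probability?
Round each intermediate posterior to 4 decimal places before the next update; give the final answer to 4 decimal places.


Sequential Bayesian updating:

Initial prior: P(H) = 0.6107

Update 1:
  P(E) = 0.7464 × 0.6107 + 0.3411 × 0.3893 = 0.45582648 + 0.13279023 = 0.58861671
  P(H|E) = 0.45582648 / 0.58861671 = 0.7744

Update 2:
  P(E) = 0.7464 × 0.7744 + 0.3411 × 0.2256 = 0.57801216 + 0.07695216 = 0.65496432
  P(H|E) = 0.57801216 / 0.65496432 = 0.8825

Update 3:
  P(E) = 0.7464 × 0.8825 + 0.3411 × 0.1175 = 0.65869800 + 0.04007925 = 0.69877725
  P(H|E) = 0.65869800 / 0.69877725 = 0.9426

Final posterior: 0.9426


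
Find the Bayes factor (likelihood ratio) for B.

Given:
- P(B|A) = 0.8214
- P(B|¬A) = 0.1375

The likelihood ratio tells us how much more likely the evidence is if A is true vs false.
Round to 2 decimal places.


Likelihood Ratio (LR) = P(B|A) / P(B|¬A)

LR = 0.8214 / 0.1375
   = 5.97

The evidence is 5.97 times more likely if A is true than if A is false.
Since LR > 1, the evidence supports A over ¬A.


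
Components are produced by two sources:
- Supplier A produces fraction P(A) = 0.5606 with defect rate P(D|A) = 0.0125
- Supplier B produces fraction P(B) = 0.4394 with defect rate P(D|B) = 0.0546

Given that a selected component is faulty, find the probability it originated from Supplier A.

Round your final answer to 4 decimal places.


Let A = from Supplier A, D = faulty

Given:
- P(A) = 0.5606, P(B) = 0.4394
- P(D|A) = 0.0125, P(D|B) = 0.0546

Step 1: Find P(D)
P(D) = P(D|A)P(A) + P(D|B)P(B)
     = 0.0125 × 0.5606 + 0.0546 × 0.4394
     = 0.00700750 + 0.02399124
     = 0.03099874

Step 2: Apply Bayes' theorem
P(A|D) = P(D|A)P(A) / P(D)
       = 0.00700750 / 0.03099874
       = 0.2261


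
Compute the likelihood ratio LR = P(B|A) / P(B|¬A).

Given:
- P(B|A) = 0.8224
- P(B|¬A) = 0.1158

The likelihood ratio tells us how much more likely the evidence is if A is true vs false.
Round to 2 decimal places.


Likelihood Ratio (LR) = P(B|A) / P(B|¬A)

LR = 0.8224 / 0.1158
   = 7.10

The evidence is 7.10 times more likely if A is true than if A is false.
LR > 1, so observing B raises the odds in favor of A.


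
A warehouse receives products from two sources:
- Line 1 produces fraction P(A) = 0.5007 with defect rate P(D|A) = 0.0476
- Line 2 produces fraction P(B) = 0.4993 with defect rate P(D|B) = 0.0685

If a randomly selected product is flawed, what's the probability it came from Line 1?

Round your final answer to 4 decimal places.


Let A = from Line 1, D = flawed

Given:
- P(A) = 0.5007, P(B) = 0.4993
- P(D|A) = 0.0476, P(D|B) = 0.0685

Step 1: Find P(D)
P(D) = P(D|A)P(A) + P(D|B)P(B)
     = 0.0476 × 0.5007 + 0.0685 × 0.4993
     = 0.02383332 + 0.03420205
     = 0.05803537

Step 2: Apply Bayes' theorem
P(A|D) = P(D|A)P(A) / P(D)
       = 0.02383332 / 0.05803537
       = 0.4107


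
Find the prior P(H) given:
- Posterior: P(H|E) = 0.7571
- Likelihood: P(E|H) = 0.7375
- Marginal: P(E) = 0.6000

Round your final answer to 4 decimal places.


From Bayes' theorem: P(H|E) = P(E|H) × P(H) / P(E)

Rearranging for P(H):
P(H) = P(H|E) × P(E) / P(E|H)
     = 0.7571 × 0.6000 / 0.7375
     = 0.45426000 / 0.7375
     = 0.6159
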